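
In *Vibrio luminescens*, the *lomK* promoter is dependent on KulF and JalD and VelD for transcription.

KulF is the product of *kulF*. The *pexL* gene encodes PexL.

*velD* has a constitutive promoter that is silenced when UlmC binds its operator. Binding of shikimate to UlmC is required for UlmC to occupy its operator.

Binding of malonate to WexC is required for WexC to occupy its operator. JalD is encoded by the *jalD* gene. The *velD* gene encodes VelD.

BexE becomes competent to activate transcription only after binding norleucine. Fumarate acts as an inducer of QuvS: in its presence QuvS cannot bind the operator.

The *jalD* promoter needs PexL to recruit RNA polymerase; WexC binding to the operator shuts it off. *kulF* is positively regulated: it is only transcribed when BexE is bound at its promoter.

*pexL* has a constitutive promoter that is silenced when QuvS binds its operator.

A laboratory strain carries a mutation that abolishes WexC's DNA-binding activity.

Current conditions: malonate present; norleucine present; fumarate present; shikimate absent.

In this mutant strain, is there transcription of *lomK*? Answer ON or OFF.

Norleucine is present, so BexE is active.
No repressor is bound and BexE is active, so *kulF* is transcribed.
So KulF is produced and active.
Fumarate is present, so QuvS is inactive.
With no repressor bound, *pexL* is transcribed.
So PexL is produced and active.
WexC is non-functional in this strain, so it has no effect.
No repressor is bound and PexL is active, so *jalD* is transcribed.
So JalD is produced and active.
Shikimate is absent, so UlmC is inactive.
With no repressor bound, *velD* is transcribed.
So VelD is produced and active.
No repressor is bound and KulF and JalD and VelD are active, so *lomK* is transcribed.

ON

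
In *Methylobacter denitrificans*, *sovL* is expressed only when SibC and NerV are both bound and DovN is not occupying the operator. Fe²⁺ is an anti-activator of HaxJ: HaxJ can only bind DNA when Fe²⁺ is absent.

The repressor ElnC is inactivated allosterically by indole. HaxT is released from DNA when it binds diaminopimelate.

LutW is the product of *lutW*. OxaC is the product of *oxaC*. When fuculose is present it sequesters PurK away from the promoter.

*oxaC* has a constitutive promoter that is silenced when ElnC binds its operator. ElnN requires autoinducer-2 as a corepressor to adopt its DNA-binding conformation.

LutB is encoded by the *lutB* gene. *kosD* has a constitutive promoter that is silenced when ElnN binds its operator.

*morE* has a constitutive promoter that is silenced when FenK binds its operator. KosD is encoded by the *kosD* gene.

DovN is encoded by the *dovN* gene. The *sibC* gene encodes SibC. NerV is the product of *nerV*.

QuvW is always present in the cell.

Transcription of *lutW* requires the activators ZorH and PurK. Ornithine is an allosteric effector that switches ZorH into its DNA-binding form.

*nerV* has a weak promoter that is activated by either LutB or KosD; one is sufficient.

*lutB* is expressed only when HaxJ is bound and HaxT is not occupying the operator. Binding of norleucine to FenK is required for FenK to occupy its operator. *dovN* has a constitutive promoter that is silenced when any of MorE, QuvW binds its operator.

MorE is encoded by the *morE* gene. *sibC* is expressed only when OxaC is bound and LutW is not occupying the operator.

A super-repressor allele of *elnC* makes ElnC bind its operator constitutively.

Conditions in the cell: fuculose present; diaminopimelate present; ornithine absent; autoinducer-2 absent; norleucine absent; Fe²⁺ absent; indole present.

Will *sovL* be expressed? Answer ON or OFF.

Ornithine is absent, so ZorH is inactive.
Fuculose is present, so PurK is inactive.
Required activator ZorH is absent, so *lutW* is not transcribed.
So LutW is not produced.
ElnC is constitutively active in this strain.
With repressor ElnC bound, *oxaC* is not transcribed.
So OxaC is not produced.
Required activator OxaC is absent, so *sibC* is not transcribed.
So SibC is not produced.
Diaminopimelate is present, so HaxT is inactive.
Fe²⁺ is absent, so HaxJ is active.
No repressor is bound and HaxJ is active, so *lutB* is transcribed.
So LutB is produced and active.
Autoinducer-2 is absent, so ElnN is inactive.
With no repressor bound, *kosD* is transcribed.
So KosD is produced and active.
Activator LutB is present, so *nerV* is transcribed.
So NerV is produced and active.
Norleucine is absent, so FenK is inactive.
With no repressor bound, *morE* is transcribed.
So MorE is produced and active.
QuvW is produced constitutively and is active.
With repressor MorE bound, *dovN* is not transcribed.
So DovN is not produced.
Required activator SibC is absent, so *sovL* is not transcribed.

OFF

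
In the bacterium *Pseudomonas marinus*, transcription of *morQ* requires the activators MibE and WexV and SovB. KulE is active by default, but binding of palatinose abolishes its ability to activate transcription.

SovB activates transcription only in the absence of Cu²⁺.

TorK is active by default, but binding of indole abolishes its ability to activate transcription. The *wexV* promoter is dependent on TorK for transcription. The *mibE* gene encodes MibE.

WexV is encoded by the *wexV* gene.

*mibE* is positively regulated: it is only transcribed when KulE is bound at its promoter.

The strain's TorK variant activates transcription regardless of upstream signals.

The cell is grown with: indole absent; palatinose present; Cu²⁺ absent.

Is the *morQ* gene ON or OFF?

Palatinose is present, so KulE is inactive.
Required activator KulE is absent, so *mibE* is not transcribed.
So MibE is not produced.
TorK is constitutively active in this strain.
No repressor is bound and TorK is active, so *wexV* is transcribed.
So WexV is produced and active.
Cu²⁺ is absent, so SovB is active.
Required activator MibE is absent, so *morQ* is not transcribed.

OFF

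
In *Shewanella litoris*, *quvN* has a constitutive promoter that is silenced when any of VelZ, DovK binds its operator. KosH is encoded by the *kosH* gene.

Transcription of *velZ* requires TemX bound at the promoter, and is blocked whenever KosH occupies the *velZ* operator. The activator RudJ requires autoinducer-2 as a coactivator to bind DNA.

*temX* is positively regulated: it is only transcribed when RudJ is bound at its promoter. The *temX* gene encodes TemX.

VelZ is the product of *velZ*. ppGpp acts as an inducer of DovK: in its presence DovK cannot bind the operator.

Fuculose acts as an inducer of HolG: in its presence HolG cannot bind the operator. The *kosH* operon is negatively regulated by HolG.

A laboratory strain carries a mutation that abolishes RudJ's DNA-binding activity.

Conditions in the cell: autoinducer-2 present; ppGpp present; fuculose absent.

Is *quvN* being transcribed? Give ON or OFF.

ON

Fuculose is absent, so HolG is active.
With repressor HolG bound, *kosH* is not transcribed.
So KosH is not produced.
RudJ is non-functional in this strain, so it has no effect.
Required activator RudJ is absent, so *temX* is not transcribed.
So TemX is not produced.
Required activator TemX is absent, so *velZ* is not transcribed.
So VelZ is not produced.
ppGpp is present, so DovK is inactive.
With no repressor bound, *quvN* is transcribed.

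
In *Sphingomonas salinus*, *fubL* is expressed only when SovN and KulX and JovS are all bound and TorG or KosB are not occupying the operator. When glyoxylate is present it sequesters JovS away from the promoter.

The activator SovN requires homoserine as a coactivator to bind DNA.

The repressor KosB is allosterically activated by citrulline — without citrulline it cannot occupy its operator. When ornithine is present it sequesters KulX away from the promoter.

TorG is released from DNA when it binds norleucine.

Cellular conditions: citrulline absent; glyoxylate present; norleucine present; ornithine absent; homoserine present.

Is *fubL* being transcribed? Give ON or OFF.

Homoserine is present, so SovN is active.
Norleucine is present, so TorG is inactive.
Ornithine is absent, so KulX is active.
Glyoxylate is present, so JovS is inactive.
Citrulline is absent, so KosB is inactive.
Required activator JovS is absent, so *fubL* is not transcribed.

OFF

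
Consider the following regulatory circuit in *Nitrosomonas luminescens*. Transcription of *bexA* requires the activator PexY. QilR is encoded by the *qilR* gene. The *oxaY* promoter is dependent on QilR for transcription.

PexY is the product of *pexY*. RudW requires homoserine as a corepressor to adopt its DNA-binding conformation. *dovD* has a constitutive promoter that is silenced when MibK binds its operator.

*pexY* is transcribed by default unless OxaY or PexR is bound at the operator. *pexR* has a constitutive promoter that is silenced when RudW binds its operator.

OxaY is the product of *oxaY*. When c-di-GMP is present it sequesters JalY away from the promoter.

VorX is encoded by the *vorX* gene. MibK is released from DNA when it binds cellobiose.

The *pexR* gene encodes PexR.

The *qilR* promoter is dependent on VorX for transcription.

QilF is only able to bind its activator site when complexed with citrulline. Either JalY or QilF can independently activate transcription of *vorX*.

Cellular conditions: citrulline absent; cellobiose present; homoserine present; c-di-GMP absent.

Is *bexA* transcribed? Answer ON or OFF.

OFF

c-di-GMP is absent, so JalY is active.
Citrulline is absent, so QilF is inactive.
Activator JalY is present, so *vorX* is transcribed.
So VorX is produced and active.
No repressor is bound and VorX is active, so *qilR* is transcribed.
So QilR is produced and active.
No repressor is bound and QilR is active, so *oxaY* is transcribed.
So OxaY is produced and active.
Homoserine is present, so RudW is active.
With repressor RudW bound, *pexR* is not transcribed.
So PexR is not produced.
With repressor OxaY bound, *pexY* is not transcribed.
So PexY is not produced.
Required activator PexY is absent, so *bexA* is not transcribed.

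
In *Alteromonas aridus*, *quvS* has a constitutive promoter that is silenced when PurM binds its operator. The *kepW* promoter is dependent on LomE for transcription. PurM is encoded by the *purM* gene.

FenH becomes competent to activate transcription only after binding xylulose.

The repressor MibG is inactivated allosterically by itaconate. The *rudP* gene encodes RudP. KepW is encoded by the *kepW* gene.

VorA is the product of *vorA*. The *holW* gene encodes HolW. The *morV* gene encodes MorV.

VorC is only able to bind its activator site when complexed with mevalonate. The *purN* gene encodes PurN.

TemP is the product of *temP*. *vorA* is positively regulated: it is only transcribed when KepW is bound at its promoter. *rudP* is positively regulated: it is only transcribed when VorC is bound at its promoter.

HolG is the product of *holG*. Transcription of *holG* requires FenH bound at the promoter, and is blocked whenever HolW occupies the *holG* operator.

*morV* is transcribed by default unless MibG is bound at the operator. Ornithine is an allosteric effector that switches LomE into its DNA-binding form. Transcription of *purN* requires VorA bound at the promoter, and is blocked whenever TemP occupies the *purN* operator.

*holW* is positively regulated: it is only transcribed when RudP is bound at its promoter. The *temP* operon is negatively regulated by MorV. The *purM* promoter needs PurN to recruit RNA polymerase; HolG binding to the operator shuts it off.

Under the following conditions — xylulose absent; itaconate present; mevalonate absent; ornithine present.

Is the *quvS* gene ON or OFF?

OFF

Mevalonate is absent, so VorC is inactive.
Required activator VorC is absent, so *rudP* is not transcribed.
So RudP is not produced.
Required activator RudP is absent, so *holW* is not transcribed.
So HolW is not produced.
Xylulose is absent, so FenH is inactive.
Required activator FenH is absent, so *holG* is not transcribed.
So HolG is not produced.
Ornithine is present, so LomE is active.
No repressor is bound and LomE is active, so *kepW* is transcribed.
So KepW is produced and active.
No repressor is bound and KepW is active, so *vorA* is transcribed.
So VorA is produced and active.
Itaconate is present, so MibG is inactive.
With no repressor bound, *morV* is transcribed.
So MorV is produced and active.
With repressor MorV bound, *temP* is not transcribed.
So TemP is not produced.
No repressor is bound and VorA is active, so *purN* is transcribed.
So PurN is produced and active.
No repressor is bound and PurN is active, so *purM* is transcribed.
So PurM is produced and active.
With repressor PurM bound, *quvS* is not transcribed.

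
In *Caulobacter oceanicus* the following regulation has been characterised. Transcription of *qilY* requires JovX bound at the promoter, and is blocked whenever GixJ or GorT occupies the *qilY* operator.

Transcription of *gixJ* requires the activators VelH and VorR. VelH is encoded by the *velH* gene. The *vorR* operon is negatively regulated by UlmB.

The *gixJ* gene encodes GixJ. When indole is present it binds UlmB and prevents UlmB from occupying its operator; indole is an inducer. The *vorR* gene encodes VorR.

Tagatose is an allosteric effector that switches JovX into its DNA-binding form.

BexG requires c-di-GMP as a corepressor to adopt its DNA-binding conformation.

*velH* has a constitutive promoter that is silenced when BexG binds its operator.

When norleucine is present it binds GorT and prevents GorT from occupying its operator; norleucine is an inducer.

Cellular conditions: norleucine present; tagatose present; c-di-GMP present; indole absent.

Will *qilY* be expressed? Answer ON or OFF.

c-di-GMP is present, so BexG is active.
With repressor BexG bound, *velH* is not transcribed.
So VelH is not produced.
Indole is absent, so UlmB is active.
With repressor UlmB bound, *vorR* is not transcribed.
So VorR is not produced.
Required activator VelH is absent, so *gixJ* is not transcribed.
So GixJ is not produced.
Tagatose is present, so JovX is active.
Norleucine is present, so GorT is inactive.
No repressor is bound and JovX is active, so *qilY* is transcribed.

ON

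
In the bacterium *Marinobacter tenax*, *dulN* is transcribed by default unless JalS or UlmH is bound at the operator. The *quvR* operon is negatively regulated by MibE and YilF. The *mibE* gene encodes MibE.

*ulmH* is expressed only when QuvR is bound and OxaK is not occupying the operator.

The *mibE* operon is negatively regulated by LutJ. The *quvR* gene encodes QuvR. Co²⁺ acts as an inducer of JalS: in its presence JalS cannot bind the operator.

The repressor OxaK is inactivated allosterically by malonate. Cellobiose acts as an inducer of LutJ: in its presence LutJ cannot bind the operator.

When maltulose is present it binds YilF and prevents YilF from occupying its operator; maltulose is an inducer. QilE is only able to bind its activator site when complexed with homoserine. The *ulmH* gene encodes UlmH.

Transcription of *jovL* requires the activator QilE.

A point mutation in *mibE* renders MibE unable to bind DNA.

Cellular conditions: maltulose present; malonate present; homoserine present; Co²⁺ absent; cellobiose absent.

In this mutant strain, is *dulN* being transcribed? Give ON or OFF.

OFF

Co²⁺ is absent, so JalS is active.
MibE is non-functional in this strain, so it has no effect.
Maltulose is present, so YilF is inactive.
With no repressor bound, *quvR* is transcribed.
So QuvR is produced and active.
Malonate is present, so OxaK is inactive.
No repressor is bound and QuvR is active, so *ulmH* is transcribed.
So UlmH is produced and active.
With repressor JalS bound, *dulN* is not transcribed.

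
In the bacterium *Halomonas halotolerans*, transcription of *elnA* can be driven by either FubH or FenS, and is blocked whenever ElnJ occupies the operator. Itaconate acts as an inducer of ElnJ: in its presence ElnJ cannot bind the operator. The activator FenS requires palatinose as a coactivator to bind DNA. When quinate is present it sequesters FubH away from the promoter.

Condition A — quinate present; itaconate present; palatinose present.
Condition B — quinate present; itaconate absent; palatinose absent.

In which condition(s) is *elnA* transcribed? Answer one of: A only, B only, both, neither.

Condition A:
Quinate is present, so FubH is inactive.
Itaconate is present, so ElnJ is inactive.
Palatinose is present, so FenS is active.
Activator FenS is present, so *elnA* is transcribed.
→ *elnA* is ON in A.
Condition B:
Quinate is present, so FubH is inactive.
Itaconate is absent, so ElnJ is active.
Palatinose is absent, so FenS is inactive.
With repressor ElnJ bound, *elnA* is not transcribed.
→ *elnA* is OFF in B.

A only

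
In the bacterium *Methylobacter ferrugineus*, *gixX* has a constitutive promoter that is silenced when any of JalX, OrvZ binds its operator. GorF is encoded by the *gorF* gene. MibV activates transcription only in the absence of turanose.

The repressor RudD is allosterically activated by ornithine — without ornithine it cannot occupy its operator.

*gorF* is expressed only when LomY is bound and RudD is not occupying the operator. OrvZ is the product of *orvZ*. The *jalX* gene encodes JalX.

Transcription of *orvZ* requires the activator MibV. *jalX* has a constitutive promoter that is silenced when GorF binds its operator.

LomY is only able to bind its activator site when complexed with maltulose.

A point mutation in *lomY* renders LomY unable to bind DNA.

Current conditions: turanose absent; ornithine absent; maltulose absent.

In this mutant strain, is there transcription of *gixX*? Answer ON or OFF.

LomY is non-functional in this strain, so it has no effect.
Ornithine is absent, so RudD is inactive.
Required activator LomY is absent, so *gorF* is not transcribed.
So GorF is not produced.
With no repressor bound, *jalX* is transcribed.
So JalX is produced and active.
Turanose is absent, so MibV is active.
No repressor is bound and MibV is active, so *orvZ* is transcribed.
So OrvZ is produced and active.
With repressor JalX bound, *gixX* is not transcribed.

OFF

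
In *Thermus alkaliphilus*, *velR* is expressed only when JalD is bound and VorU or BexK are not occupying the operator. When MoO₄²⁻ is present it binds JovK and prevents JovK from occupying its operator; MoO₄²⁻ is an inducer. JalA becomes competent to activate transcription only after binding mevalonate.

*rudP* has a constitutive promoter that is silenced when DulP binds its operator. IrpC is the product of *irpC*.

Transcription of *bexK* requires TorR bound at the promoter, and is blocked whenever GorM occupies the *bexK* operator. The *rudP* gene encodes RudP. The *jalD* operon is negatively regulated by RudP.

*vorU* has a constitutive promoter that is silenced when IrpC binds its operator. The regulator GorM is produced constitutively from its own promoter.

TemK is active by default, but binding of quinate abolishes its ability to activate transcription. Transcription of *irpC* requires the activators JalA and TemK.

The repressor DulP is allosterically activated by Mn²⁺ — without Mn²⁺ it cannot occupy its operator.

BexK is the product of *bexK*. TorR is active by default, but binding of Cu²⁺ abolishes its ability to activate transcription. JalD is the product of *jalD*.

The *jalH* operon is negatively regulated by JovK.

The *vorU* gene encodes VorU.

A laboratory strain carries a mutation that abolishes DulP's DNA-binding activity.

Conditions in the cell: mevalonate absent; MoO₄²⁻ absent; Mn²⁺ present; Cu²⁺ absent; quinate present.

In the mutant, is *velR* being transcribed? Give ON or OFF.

OFF

Mevalonate is absent, so JalA is inactive.
Quinate is present, so TemK is inactive.
Required activator JalA is absent, so *irpC* is not transcribed.
So IrpC is not produced.
With no repressor bound, *vorU* is transcribed.
So VorU is produced and active.
GorM is produced constitutively and is active.
Cu²⁺ is absent, so TorR is active.
With repressor GorM bound, *bexK* is not transcribed.
So BexK is not produced.
DulP is non-functional in this strain, so it has no effect.
With no repressor bound, *rudP* is transcribed.
So RudP is produced and active.
With repressor RudP bound, *jalD* is not transcribed.
So JalD is not produced.
With repressor VorU bound, *velR* is not transcribed.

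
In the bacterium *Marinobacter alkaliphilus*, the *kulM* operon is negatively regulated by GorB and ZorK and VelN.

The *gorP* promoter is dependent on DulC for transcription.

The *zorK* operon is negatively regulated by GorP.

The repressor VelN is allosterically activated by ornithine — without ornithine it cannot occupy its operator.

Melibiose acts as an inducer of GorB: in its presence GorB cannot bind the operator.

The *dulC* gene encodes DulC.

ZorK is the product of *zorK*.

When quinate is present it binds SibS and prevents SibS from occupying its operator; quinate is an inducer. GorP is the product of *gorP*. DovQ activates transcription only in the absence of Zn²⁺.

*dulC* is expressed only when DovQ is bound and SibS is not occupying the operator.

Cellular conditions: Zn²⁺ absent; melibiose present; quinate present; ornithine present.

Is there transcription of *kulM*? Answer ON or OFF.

Melibiose is present, so GorB is inactive.
Quinate is present, so SibS is inactive.
Zn²⁺ is absent, so DovQ is active.
No repressor is bound and DovQ is active, so *dulC* is transcribed.
So DulC is produced and active.
No repressor is bound and DulC is active, so *gorP* is transcribed.
So GorP is produced and active.
With repressor GorP bound, *zorK* is not transcribed.
So ZorK is not produced.
Ornithine is present, so VelN is active.
With repressor VelN bound, *kulM* is not transcribed.

OFF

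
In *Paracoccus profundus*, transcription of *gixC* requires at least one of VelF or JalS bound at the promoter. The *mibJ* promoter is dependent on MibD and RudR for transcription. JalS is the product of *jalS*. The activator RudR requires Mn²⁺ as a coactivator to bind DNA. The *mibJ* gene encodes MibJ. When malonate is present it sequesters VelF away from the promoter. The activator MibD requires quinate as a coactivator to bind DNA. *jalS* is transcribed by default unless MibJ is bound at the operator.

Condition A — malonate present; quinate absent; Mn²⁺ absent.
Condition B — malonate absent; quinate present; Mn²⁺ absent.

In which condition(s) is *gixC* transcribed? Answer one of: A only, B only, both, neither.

both

Condition A:
Malonate is present, so VelF is inactive.
Quinate is absent, so MibD is inactive.
Mn²⁺ is absent, so RudR is inactive.
Required activator MibD is absent, so *mibJ* is not transcribed.
So MibJ is not produced.
With no repressor bound, *jalS* is transcribed.
So JalS is produced and active.
Activator JalS is present, so *gixC* is transcribed.
→ *gixC* is ON in A.
Condition B:
Malonate is absent, so VelF is active.
Quinate is present, so MibD is active.
Mn²⁺ is absent, so RudR is inactive.
Required activator RudR is absent, so *mibJ* is not transcribed.
So MibJ is not produced.
With no repressor bound, *jalS* is transcribed.
So JalS is produced and active.
Activator VelF is present, so *gixC* is transcribed.
→ *gixC* is ON in B.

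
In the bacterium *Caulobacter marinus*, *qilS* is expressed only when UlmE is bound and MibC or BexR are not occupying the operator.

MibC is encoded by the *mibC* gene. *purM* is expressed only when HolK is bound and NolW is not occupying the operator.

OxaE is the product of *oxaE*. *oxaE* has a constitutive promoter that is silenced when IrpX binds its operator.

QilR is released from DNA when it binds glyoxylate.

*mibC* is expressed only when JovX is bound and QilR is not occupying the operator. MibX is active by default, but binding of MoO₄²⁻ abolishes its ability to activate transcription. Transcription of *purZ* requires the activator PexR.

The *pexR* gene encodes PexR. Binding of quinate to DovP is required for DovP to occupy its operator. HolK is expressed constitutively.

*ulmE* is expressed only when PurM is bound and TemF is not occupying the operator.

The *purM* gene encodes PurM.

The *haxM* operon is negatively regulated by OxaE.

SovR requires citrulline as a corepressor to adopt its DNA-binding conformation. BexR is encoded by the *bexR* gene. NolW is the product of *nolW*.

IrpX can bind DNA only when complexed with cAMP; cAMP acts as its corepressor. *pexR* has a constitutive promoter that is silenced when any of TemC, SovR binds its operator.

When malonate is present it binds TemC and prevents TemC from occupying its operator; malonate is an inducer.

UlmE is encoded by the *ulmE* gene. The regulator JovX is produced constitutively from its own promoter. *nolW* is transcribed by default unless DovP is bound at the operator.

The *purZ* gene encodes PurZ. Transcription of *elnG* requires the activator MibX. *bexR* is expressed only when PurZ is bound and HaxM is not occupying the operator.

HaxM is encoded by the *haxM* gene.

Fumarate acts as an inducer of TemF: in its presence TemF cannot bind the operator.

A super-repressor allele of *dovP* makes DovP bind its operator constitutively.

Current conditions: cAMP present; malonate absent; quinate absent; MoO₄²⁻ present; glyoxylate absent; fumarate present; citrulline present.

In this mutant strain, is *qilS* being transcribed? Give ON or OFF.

ON

JovX is produced constitutively and is active.
Glyoxylate is absent, so QilR is active.
With repressor QilR bound, *mibC* is not transcribed.
So MibC is not produced.
HolK is produced constitutively and is active.
DovP is constitutively active in this strain.
With repressor DovP bound, *nolW* is not transcribed.
So NolW is not produced.
No repressor is bound and HolK is active, so *purM* is transcribed.
So PurM is produced and active.
Fumarate is present, so TemF is inactive.
No repressor is bound and PurM is active, so *ulmE* is transcribed.
So UlmE is produced and active.
Malonate is absent, so TemC is active.
Citrulline is present, so SovR is active.
With repressor TemC bound, *pexR* is not transcribed.
So PexR is not produced.
Required activator PexR is absent, so *purZ* is not transcribed.
So PurZ is not produced.
cAMP is present, so IrpX is active.
With repressor IrpX bound, *oxaE* is not transcribed.
So OxaE is not produced.
With no repressor bound, *haxM* is transcribed.
So HaxM is produced and active.
With repressor HaxM bound, *bexR* is not transcribed.
So BexR is not produced.
No repressor is bound and UlmE is active, so *qilS* is transcribed.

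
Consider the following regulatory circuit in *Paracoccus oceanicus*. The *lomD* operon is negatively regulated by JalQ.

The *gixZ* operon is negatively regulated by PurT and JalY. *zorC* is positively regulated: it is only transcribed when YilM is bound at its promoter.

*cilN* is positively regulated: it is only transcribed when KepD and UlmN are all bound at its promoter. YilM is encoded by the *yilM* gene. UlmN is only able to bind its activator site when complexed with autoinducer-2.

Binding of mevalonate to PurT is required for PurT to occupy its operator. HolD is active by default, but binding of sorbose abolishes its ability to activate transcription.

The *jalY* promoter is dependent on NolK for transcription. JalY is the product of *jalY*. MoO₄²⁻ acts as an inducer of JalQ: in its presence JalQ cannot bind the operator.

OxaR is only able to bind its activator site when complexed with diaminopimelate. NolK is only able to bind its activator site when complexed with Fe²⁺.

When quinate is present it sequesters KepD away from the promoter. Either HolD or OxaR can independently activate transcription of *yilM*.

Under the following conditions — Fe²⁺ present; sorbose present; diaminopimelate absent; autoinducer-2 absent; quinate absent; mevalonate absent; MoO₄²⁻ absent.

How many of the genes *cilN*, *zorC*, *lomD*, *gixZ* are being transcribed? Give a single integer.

0

Quinate is absent, so KepD is active.
Autoinducer-2 is absent, so UlmN is inactive.
Required activator UlmN is absent, so *cilN* is not transcribed.
→ *cilN* is OFF.
Sorbose is present, so HolD is inactive.
Diaminopimelate is absent, so OxaR is inactive.
No activator is available at the *yilM* promoter, so *yilM* is not transcribed.
So YilM is not produced.
Required activator YilM is absent, so *zorC* is not transcribed.
→ *zorC* is OFF.
MoO₄²⁻ is absent, so JalQ is active.
With repressor JalQ bound, *lomD* is not transcribed.
→ *lomD* is OFF.
Mevalonate is absent, so PurT is inactive.
Fe²⁺ is present, so NolK is active.
No repressor is bound and NolK is active, so *jalY* is transcribed.
So JalY is produced and active.
With repressor JalY bound, *gixZ* is not transcribed.
→ *gixZ* is OFF.
0 of the 4 genes are transcribed.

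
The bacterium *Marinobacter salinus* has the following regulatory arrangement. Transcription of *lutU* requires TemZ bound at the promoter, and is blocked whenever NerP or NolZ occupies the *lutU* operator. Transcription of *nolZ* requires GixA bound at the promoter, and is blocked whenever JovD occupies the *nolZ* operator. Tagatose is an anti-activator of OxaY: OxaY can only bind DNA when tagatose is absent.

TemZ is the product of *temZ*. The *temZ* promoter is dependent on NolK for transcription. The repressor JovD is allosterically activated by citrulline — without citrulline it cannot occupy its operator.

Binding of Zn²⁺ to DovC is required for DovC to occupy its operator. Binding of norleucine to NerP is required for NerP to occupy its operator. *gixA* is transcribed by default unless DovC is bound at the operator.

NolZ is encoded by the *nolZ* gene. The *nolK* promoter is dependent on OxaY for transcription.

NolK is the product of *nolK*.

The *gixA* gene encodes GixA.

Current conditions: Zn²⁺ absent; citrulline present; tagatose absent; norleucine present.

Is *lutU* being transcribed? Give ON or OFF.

Norleucine is present, so NerP is active.
Tagatose is absent, so OxaY is active.
No repressor is bound and OxaY is active, so *nolK* is transcribed.
So NolK is produced and active.
No repressor is bound and NolK is active, so *temZ* is transcribed.
So TemZ is produced and active.
Citrulline is present, so JovD is active.
Zn²⁺ is absent, so DovC is inactive.
With no repressor bound, *gixA* is transcribed.
So GixA is produced and active.
With repressor JovD bound, *nolZ* is not transcribed.
So NolZ is not produced.
With repressor NerP bound, *lutU* is not transcribed.

OFF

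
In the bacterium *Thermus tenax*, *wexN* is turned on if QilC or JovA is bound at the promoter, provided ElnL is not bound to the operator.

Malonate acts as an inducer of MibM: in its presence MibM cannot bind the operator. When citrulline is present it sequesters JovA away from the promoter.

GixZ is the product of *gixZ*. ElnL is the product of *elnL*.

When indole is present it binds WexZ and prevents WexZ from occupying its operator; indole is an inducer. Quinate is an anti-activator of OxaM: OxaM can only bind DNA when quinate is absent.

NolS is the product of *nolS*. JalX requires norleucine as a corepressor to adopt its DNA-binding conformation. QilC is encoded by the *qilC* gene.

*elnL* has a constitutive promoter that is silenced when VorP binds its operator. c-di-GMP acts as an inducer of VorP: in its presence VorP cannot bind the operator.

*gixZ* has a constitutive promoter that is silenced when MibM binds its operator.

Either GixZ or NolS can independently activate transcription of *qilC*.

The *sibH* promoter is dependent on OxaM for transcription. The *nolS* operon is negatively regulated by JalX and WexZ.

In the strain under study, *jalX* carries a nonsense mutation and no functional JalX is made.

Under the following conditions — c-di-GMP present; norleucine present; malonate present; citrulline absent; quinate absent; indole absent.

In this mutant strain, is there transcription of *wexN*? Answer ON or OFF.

Malonate is present, so MibM is inactive.
With no repressor bound, *gixZ* is transcribed.
So GixZ is produced and active.
JalX is non-functional in this strain, so it has no effect.
Indole is absent, so WexZ is active.
With repressor WexZ bound, *nolS* is not transcribed.
So NolS is not produced.
Activator GixZ is present, so *qilC* is transcribed.
So QilC is produced and active.
Citrulline is absent, so JovA is active.
c-di-GMP is present, so VorP is inactive.
With no repressor bound, *elnL* is transcribed.
So ElnL is produced and active.
With repressor ElnL bound, *wexN* is not transcribed.

OFF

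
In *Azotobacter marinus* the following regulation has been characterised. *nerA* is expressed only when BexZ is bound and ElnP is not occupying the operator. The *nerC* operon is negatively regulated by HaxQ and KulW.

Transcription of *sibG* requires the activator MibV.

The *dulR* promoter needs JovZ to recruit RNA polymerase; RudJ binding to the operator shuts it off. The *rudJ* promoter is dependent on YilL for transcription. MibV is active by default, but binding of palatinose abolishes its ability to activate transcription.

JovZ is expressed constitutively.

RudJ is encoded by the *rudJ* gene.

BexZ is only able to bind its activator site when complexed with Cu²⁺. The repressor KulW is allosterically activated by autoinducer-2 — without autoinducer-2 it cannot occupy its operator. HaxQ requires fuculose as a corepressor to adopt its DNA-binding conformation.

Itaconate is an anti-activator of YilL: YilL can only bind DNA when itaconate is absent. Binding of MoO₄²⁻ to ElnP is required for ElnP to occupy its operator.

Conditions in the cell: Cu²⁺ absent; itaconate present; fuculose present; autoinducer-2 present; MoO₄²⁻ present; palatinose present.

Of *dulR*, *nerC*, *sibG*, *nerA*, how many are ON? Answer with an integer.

1

JovZ is produced constitutively and is active.
Itaconate is present, so YilL is inactive.
Required activator YilL is absent, so *rudJ* is not transcribed.
So RudJ is not produced.
No repressor is bound and JovZ is active, so *dulR* is transcribed.
→ *dulR* is ON.
Fuculose is present, so HaxQ is active.
Autoinducer-2 is present, so KulW is active.
With repressor HaxQ bound, *nerC* is not transcribed.
→ *nerC* is OFF.
Palatinose is present, so MibV is inactive.
Required activator MibV is absent, so *sibG* is not transcribed.
→ *sibG* is OFF.
Cu²⁺ is absent, so BexZ is inactive.
MoO₄²⁻ is present, so ElnP is active.
With repressor ElnP bound, *nerA* is not transcribed.
→ *nerA* is OFF.
1 of the 4 genes is transcribed.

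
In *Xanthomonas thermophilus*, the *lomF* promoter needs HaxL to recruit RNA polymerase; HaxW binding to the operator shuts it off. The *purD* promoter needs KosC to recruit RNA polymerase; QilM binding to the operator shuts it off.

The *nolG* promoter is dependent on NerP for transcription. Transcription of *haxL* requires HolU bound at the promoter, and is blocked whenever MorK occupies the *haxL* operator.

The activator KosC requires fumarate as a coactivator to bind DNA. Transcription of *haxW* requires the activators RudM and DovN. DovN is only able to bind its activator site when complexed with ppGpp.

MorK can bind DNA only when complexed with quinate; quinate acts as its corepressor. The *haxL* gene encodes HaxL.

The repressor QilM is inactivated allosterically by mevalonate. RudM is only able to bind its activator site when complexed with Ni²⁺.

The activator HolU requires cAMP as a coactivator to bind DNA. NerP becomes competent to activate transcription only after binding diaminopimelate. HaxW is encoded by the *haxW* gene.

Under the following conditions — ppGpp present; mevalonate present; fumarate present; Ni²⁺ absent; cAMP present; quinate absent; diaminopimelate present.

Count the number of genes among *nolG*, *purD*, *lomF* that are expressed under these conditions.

3

Diaminopimelate is present, so NerP is active.
No repressor is bound and NerP is active, so *nolG* is transcribed.
→ *nolG* is ON.
Fumarate is present, so KosC is active.
Mevalonate is present, so QilM is inactive.
No repressor is bound and KosC is active, so *purD* is transcribed.
→ *purD* is ON.
cAMP is present, so HolU is active.
Quinate is absent, so MorK is inactive.
No repressor is bound and HolU is active, so *haxL* is transcribed.
So HaxL is produced and active.
Ni²⁺ is absent, so RudM is inactive.
ppGpp is present, so DovN is active.
Required activator RudM is absent, so *haxW* is not transcribed.
So HaxW is not produced.
No repressor is bound and HaxL is active, so *lomF* is transcribed.
→ *lomF* is ON.
3 of the 3 genes are transcribed.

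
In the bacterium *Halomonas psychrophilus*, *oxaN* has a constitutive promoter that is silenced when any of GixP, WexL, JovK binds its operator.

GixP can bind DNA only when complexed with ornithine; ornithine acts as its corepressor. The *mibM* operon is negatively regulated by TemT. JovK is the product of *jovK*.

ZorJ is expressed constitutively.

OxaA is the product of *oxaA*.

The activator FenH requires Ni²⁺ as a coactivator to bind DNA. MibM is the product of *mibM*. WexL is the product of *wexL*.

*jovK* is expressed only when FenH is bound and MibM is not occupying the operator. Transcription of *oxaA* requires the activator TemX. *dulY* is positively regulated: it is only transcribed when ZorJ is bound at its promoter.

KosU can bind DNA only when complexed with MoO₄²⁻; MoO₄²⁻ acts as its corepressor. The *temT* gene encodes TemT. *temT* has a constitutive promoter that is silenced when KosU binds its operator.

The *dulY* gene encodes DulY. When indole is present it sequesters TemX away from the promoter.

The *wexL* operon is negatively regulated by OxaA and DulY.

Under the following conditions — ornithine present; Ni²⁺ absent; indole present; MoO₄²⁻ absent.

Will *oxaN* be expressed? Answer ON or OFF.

OFF

Ornithine is present, so GixP is active.
Indole is present, so TemX is inactive.
Required activator TemX is absent, so *oxaA* is not transcribed.
So OxaA is not produced.
ZorJ is produced constitutively and is active.
No repressor is bound and ZorJ is active, so *dulY* is transcribed.
So DulY is produced and active.
With repressor DulY bound, *wexL* is not transcribed.
So WexL is not produced.
Ni²⁺ is absent, so FenH is inactive.
MoO₄²⁻ is absent, so KosU is inactive.
With no repressor bound, *temT* is transcribed.
So TemT is produced and active.
With repressor TemT bound, *mibM* is not transcribed.
So MibM is not produced.
Required activator FenH is absent, so *jovK* is not transcribed.
So JovK is not produced.
With repressor GixP bound, *oxaN* is not transcribed.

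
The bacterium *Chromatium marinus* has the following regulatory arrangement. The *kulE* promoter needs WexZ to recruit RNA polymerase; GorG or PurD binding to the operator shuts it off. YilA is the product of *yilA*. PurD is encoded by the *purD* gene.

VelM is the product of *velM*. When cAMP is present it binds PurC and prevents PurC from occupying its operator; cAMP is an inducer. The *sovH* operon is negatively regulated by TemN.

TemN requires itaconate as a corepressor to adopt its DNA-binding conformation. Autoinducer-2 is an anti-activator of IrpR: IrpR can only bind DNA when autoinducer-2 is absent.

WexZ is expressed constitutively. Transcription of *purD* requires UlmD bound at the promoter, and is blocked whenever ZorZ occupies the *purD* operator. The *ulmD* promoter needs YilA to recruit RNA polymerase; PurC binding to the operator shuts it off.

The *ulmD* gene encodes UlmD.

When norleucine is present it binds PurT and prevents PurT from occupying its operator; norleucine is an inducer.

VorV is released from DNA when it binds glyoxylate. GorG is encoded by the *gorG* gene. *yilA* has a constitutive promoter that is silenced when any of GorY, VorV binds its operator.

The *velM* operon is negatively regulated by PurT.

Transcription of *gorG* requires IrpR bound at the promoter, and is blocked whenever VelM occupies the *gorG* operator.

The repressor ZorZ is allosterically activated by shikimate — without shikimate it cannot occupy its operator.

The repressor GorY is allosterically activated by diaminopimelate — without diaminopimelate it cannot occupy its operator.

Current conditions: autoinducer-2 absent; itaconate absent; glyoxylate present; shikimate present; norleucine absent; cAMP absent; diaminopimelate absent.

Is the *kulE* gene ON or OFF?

OFF

WexZ is produced constitutively and is active.
Norleucine is absent, so PurT is active.
With repressor PurT bound, *velM* is not transcribed.
So VelM is not produced.
Autoinducer-2 is absent, so IrpR is active.
No repressor is bound and IrpR is active, so *gorG* is transcribed.
So GorG is produced and active.
cAMP is absent, so PurC is active.
Diaminopimelate is absent, so GorY is inactive.
Glyoxylate is present, so VorV is inactive.
With no repressor bound, *yilA* is transcribed.
So YilA is produced and active.
With repressor PurC bound, *ulmD* is not transcribed.
So UlmD is not produced.
Shikimate is present, so ZorZ is active.
With repressor ZorZ bound, *purD* is not transcribed.
So PurD is not produced.
With repressor GorG bound, *kulE* is not transcribed.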